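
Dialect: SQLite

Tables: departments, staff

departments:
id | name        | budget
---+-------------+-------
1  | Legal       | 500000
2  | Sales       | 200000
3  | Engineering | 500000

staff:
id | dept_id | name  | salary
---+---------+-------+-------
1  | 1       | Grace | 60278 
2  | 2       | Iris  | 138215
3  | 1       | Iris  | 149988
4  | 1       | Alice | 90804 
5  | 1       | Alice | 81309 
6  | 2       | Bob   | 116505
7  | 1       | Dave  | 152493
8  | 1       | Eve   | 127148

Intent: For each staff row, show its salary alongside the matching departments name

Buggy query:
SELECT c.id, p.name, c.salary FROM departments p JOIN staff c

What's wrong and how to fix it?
Bug: Missing join condition: each staff row is matched to all departments rows instead of just its own

Fix: Add ON c.dept_id = p.id to the JOIN

Corrected query:
SELECT c.id, p.name, c.salary FROM departments p JOIN staff c ON c.dept_id = p.id

Result:
id | name  | salary
---+-------+-------
1  | Legal | 60278 
2  | Sales | 138215
3  | Legal | 149988
4  | Legal | 90804 
5  | Legal | 81309 
6  | Sales | 116505
7  | Legal | 152493
8  | Legal | 127148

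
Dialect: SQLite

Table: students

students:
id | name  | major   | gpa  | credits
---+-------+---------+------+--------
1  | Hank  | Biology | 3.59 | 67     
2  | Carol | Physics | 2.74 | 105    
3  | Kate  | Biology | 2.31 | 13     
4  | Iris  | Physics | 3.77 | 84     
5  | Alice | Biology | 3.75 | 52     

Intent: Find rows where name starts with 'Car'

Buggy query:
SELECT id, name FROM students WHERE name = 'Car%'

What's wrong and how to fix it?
Bug: '=' compares the literal string including the % character; pattern matching needs LIKE

Fix: Use LIKE for wildcard pattern matching

Corrected query:
SELECT id, name FROM students WHERE name LIKE 'Car%'

Result:
id | name 
---+------
2  | Carol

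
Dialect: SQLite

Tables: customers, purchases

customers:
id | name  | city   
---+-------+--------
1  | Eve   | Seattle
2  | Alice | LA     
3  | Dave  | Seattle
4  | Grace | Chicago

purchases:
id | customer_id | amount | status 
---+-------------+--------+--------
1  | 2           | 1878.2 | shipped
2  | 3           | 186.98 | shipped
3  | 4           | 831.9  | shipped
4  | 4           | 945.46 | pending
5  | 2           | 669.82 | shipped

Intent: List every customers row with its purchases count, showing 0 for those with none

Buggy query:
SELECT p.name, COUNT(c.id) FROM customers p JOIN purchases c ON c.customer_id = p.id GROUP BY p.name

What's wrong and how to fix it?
Bug: INNER JOIN drops customers rows that have no matching purchases rows

Fix: Switch to LEFT JOIN to retain unmatched parent rows

Corrected query:
SELECT p.name, COUNT(c.id) FROM customers p LEFT JOIN purchases c ON c.customer_id = p.id GROUP BY p.name

Result:
name  | COUNT(c.id)
------+------------
Alice | 2          
Dave  | 1          
Eve   | 0          
Grace | 2          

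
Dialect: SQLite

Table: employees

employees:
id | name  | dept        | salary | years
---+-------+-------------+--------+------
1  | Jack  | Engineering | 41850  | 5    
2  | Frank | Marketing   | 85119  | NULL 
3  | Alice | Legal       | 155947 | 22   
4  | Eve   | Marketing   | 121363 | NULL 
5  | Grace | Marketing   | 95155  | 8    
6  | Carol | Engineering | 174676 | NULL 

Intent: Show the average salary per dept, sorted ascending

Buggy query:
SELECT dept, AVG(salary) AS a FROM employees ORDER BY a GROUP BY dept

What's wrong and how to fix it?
Bug: ORDER BY appears before GROUP BY; SQL clause order requires GROUP BY first

Fix: Reorder: SELECT … FROM … GROUP BY … ORDER BY …

Corrected query:
SELECT dept, AVG(salary) AS a FROM employees GROUP BY dept ORDER BY a

Result:
dept        | a            
------------+--------------
Marketing   | 100545.666667
Engineering | 108263       
Legal       | 155947       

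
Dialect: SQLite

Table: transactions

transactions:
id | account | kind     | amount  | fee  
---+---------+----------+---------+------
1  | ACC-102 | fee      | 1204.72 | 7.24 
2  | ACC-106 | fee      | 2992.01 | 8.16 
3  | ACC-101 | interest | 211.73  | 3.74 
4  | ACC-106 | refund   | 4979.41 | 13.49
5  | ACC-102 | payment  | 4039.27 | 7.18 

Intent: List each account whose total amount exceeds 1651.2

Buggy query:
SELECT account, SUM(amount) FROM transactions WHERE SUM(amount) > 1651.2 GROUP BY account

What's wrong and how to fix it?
Bug: WHERE runs before GROUP BY, so aggregates aren't available there

Fix: Move the aggregate condition to a HAVING clause

Corrected query:
SELECT account, SUM(amount) FROM transactions GROUP BY account HAVING SUM(amount) > 1651.2

Result:
account | SUM(amount)
--------+------------
ACC-102 | 5243.99    
ACC-106 | 7971.42    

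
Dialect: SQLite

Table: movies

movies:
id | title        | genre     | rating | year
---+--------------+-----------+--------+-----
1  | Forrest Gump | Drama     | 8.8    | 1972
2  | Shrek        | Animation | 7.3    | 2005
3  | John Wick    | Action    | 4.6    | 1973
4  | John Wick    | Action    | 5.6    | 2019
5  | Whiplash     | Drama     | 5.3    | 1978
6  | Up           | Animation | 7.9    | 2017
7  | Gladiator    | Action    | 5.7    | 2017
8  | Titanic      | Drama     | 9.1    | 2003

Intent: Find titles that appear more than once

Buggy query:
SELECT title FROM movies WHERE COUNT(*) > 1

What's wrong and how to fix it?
Bug: COUNT(*) is an aggregate and cannot be used in WHERE

Fix: GROUP BY title, then filter groups with HAVING COUNT(*) > 1

Corrected query:
SELECT title FROM movies GROUP BY title HAVING COUNT(*) > 1

Result:
title    
---------
John Wick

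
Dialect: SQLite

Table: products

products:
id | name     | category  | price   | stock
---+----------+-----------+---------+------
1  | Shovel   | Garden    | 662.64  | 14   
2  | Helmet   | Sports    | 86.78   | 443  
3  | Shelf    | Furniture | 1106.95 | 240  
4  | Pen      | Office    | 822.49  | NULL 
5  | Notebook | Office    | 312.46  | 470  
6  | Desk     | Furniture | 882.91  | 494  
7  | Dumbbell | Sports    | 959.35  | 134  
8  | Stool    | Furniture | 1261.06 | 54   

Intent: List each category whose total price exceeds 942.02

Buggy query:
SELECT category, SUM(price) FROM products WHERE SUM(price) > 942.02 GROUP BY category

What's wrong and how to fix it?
Bug: WHERE runs before GROUP BY, so aggregates aren't available there

Fix: Use HAVING (which filters groups after aggregation) instead of WHERE

Corrected query:
SELECT category, SUM(price) FROM products GROUP BY category HAVING SUM(price) > 942.02

Result:
category  | SUM(price)
----------+-----------
Furniture | 3250.92   
Office    | 1134.95   
Sports    | 1046.13   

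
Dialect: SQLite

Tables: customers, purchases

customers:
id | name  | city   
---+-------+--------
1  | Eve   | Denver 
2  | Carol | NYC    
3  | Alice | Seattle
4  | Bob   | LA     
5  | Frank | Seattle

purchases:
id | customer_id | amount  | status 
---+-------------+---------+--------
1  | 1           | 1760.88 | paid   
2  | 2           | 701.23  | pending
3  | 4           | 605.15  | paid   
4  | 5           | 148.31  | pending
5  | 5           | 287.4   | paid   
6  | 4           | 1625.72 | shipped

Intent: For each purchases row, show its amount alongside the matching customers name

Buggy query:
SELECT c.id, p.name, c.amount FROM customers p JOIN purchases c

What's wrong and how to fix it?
Bug: Missing join condition: each purchases row is matched to all customers rows instead of just its own

Fix: Specify the join condition linking the foreign key to the parent id

Corrected query:
SELECT c.id, p.name, c.amount FROM customers p JOIN purchases c ON c.customer_id = p.id

Result:
id | name  | amount 
---+-------+--------
1  | Eve   | 1760.88
2  | Carol | 701.23 
3  | Bob   | 605.15 
4  | Frank | 148.31 
5  | Frank | 287.4  
6  | Bob   | 1625.72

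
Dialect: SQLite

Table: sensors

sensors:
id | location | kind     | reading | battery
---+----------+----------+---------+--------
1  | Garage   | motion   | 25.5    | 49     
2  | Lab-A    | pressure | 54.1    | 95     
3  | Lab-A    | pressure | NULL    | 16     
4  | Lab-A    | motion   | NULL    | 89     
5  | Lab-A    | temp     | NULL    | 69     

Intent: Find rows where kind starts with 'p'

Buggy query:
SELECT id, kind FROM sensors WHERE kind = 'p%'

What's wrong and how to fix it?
Bug: Wildcards only work with LIKE; '=' treats '%' as a literal character

Fix: Use LIKE for wildcard pattern matching

Corrected query:
SELECT id, kind FROM sensors WHERE kind LIKE 'p%'

Result:
id | kind    
---+---------
2  | pressure
3  | pressure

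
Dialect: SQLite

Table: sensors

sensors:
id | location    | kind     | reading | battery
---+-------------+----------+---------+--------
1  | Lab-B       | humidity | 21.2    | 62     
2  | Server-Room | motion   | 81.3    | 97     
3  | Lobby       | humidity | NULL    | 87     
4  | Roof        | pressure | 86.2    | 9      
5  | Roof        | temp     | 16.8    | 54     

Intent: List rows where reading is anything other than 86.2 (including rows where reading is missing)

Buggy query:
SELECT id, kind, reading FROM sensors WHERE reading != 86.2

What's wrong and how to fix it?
Bug: Inequality against NULL is unknown, not true; rows with NULL are dropped

Fix: Handle NULL separately with IS NULL alongside the inequality

Corrected query:
SELECT id, kind, reading FROM sensors WHERE reading != 86.2 OR reading IS NULL

Result:
id | kind     | reading
---+----------+--------
1  | humidity | 21.2   
2  | motion   | 81.3   
3  | humidity | NULL   
5  | temp     | 16.8   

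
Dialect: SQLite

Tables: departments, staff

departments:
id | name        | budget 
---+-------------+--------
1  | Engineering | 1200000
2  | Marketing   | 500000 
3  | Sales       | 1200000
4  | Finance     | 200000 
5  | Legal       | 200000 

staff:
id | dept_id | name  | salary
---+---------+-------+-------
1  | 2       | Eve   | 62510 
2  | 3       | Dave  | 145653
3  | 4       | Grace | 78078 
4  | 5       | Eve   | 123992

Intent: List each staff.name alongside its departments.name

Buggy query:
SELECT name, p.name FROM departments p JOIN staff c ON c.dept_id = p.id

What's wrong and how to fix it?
Bug: Both tables have a 'name' column; the unqualified reference is ambiguous

Fix: Qualify the column with its table alias (c.name)

Corrected query:
SELECT c.name, p.name FROM departments p JOIN staff c ON c.dept_id = p.id

Result:
name  | name     
------+----------
Eve   | Marketing
Dave  | Sales    
Grace | Finance  
Eve   | Legal    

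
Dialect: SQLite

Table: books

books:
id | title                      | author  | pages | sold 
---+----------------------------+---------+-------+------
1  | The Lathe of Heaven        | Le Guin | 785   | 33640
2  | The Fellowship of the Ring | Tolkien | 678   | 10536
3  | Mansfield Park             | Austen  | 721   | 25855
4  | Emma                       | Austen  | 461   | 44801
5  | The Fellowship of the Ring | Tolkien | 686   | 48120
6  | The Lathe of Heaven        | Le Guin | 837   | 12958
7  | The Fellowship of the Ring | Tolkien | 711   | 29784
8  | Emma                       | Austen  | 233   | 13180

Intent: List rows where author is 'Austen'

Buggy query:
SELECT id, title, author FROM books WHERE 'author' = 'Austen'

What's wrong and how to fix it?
Bug: Single quotes denote string literals in SQL; the column name is being compared as a constant string

Fix: Remove the quotes around the column name (or use double quotes for an identifier)

Corrected query:
SELECT id, title, author FROM books WHERE author = 'Austen'

Result:
id | title          | author
---+----------------+-------
3  | Mansfield Park | Austen
4  | Emma           | Austen
8  | Emma           | Austen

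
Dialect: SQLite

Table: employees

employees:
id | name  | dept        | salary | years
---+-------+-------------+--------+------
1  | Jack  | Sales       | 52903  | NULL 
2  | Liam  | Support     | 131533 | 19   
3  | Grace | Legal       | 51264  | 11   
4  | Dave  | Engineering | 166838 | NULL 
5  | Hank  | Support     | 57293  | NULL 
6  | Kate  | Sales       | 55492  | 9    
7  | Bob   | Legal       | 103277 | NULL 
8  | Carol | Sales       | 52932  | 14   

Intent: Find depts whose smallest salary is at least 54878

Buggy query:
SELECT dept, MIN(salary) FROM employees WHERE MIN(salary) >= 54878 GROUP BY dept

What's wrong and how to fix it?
Bug: Aggregates like MIN are computed per group after WHERE runs

Fix: Use HAVING for the per-group MIN condition

Corrected query:
SELECT dept, MIN(salary) FROM employees GROUP BY dept HAVING MIN(salary) >= 54878

Result:
dept        | MIN(salary)
------------+------------
Engineering | 166838     
Support     | 57293      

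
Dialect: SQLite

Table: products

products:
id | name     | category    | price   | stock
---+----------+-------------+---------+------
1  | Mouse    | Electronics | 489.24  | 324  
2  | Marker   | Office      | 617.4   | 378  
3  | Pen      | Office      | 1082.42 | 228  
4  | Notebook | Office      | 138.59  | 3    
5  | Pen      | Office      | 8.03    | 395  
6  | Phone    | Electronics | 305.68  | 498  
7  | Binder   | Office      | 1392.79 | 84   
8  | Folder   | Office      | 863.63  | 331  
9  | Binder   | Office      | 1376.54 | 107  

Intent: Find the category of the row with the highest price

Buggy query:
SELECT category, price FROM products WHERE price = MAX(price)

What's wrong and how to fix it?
Bug: MAX(price) is an aggregate and cannot be used directly in WHERE

Fix: Use a subquery: WHERE price = (SELECT MAX(price) FROM products)

Corrected query:
SELECT category, price FROM products WHERE price = (SELECT MAX(price) FROM products)

Result:
category | price  
---------+--------
Office   | 1392.79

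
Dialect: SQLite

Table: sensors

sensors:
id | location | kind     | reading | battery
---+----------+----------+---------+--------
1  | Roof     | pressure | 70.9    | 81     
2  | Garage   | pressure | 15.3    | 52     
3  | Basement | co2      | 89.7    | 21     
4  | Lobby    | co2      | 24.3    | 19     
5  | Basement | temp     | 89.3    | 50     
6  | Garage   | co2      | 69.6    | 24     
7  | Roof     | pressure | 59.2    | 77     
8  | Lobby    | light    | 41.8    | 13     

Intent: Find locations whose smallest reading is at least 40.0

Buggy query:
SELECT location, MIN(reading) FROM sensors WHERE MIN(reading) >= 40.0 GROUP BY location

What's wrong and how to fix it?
Bug: Aggregates like MIN are computed per group after WHERE runs

Fix: Use HAVING for the per-group MIN condition

Corrected query:
SELECT location, MIN(reading) FROM sensors GROUP BY location HAVING MIN(reading) >= 40.0

Result:
location | MIN(reading)
---------+-------------
Basement | 89.3        
Roof     | 59.2        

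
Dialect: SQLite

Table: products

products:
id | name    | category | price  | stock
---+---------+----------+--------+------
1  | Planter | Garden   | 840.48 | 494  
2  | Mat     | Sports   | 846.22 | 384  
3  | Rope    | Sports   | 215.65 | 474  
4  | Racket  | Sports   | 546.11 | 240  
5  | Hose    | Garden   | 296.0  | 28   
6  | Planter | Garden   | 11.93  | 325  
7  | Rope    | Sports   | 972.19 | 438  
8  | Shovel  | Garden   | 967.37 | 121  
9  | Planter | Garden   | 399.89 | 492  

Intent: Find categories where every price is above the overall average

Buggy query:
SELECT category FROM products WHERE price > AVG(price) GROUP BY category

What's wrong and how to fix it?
Bug: WHERE evaluates per row before aggregation, so AVG() is unavailable

Fix: Compute the overall average in a scalar subquery and compare each group's MIN against it in HAVING

Corrected query:
SELECT category FROM products GROUP BY category HAVING MIN(price) > (SELECT AVG(price) FROM products)

Result:
(no rows)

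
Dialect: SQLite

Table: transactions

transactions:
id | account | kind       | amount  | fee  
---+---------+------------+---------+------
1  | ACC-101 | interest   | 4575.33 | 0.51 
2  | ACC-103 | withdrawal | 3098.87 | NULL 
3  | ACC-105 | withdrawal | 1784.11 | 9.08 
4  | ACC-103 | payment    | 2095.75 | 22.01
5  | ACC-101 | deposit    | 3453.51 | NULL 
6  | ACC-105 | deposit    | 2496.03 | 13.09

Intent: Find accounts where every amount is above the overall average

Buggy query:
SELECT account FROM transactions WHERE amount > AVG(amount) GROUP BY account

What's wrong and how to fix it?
Bug: AVG() is an aggregate; it can't sit directly in WHERE

Fix: Compute the overall average in a scalar subquery and compare each group's MIN against it in HAVING

Corrected query:
SELECT account FROM transactions GROUP BY account HAVING MIN(amount) > (SELECT AVG(amount) FROM transactions)

Result:
account
-------
ACC-101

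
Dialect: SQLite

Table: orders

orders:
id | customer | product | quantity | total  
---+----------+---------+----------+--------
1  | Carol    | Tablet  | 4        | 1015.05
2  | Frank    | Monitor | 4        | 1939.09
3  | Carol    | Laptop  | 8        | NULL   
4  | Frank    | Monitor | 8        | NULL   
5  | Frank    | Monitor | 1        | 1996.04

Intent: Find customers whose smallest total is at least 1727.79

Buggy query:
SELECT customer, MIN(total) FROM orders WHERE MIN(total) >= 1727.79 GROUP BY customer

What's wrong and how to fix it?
Bug: Aggregates like MIN are computed per group after WHERE runs

Fix: Replace WHERE with HAVING after the GROUP BY

Corrected query:
SELECT customer, MIN(total) FROM orders GROUP BY customer HAVING MIN(total) >= 1727.79

Result:
customer | MIN(total)
---------+-----------
Frank    | 1939.09   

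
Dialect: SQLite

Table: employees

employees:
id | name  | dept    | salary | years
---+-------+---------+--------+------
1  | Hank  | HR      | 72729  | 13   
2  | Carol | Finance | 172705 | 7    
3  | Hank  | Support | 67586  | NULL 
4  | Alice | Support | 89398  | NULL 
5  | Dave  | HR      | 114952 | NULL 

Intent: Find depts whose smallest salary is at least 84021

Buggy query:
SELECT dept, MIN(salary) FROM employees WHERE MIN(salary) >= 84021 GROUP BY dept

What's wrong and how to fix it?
Bug: MIN() in WHERE is a misuse of aggregate

Fix: Use HAVING for the per-group MIN condition

Corrected query:
SELECT dept, MIN(salary) FROM employees GROUP BY dept HAVING MIN(salary) >= 84021

Result:
dept    | MIN(salary)
--------+------------
Finance | 172705     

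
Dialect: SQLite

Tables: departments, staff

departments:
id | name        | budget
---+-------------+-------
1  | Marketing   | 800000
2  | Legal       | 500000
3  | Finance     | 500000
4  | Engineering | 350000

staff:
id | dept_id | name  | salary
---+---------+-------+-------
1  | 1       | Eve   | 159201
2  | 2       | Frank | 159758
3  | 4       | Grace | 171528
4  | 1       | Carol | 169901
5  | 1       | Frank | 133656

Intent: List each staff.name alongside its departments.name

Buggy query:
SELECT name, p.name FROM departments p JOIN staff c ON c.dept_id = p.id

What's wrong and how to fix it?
Bug: 'name' exists in both joined tables, so the database can't tell which one is meant

Fix: Qualify the column with its table alias (c.name)

Corrected query:
SELECT c.name, p.name FROM departments p JOIN staff c ON c.dept_id = p.id

Result:
name  | name       
------+------------
Eve   | Marketing  
Frank | Legal      
Grace | Engineering
Carol | Marketing  
Frank | Marketing  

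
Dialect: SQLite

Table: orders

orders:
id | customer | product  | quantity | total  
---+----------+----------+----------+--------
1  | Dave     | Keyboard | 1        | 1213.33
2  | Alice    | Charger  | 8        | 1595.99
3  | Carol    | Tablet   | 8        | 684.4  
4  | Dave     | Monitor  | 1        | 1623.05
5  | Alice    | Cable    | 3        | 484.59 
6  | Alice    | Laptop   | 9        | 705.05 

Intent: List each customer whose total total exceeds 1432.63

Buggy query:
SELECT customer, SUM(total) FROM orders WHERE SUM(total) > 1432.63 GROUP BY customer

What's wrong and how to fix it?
Bug: SUM(total) is an aggregate, but WHERE filters rows before aggregation

Fix: Move the aggregate condition to a HAVING clause

Corrected query:
SELECT customer, SUM(total) FROM orders GROUP BY customer HAVING SUM(total) > 1432.63

Result:
customer | SUM(total)
---------+-----------
Alice    | 2785.63   
Dave     | 2836.38   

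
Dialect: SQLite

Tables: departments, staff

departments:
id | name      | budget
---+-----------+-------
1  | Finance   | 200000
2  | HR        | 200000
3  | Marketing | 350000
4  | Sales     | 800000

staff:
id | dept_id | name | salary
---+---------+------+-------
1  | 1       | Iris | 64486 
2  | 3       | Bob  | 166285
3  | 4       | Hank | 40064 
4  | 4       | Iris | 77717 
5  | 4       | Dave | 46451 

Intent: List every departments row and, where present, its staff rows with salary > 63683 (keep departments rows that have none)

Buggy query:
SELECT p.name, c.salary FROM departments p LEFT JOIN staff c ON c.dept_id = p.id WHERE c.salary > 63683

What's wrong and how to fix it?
Bug: Filtering c.salary in WHERE discards the NULL rows produced by LEFT JOIN, turning it into an inner join

Fix: Put 'c.salary > 63683' in the JOIN's ON clause instead of WHERE

Corrected query:
SELECT p.name, c.salary FROM departments p LEFT JOIN staff c ON c.dept_id = p.id AND c.salary > 63683

Result:
name      | salary
----------+-------
Finance   | 64486 
HR        | NULL  
Marketing | 166285
Sales     | 77717 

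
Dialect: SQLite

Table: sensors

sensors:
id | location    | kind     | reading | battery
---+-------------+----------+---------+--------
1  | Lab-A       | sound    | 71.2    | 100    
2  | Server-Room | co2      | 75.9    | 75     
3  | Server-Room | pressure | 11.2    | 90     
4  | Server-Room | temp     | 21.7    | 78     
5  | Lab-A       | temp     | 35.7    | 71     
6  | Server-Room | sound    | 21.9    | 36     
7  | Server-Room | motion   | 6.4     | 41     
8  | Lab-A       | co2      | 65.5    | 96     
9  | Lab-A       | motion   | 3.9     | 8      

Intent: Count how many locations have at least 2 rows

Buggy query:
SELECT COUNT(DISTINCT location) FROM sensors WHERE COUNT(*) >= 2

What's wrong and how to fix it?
Bug: COUNT(*) cannot appear in WHERE; the per-group count doesn't exist yet

Fix: Group first with HAVING COUNT(*) >= 2, then COUNT the resulting groups

Corrected query:
SELECT COUNT(*) FROM (SELECT location FROM sensors GROUP BY location HAVING COUNT(*) >= 2)

Result:
COUNT(*)
--------
2       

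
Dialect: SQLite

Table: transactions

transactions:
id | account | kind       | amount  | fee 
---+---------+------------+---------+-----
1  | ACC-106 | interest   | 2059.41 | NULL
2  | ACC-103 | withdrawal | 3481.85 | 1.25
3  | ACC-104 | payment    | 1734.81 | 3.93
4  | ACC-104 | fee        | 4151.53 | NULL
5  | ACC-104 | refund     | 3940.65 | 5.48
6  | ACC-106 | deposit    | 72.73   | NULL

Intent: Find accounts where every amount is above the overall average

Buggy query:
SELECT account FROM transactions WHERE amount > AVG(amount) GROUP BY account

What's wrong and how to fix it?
Bug: AVG() is an aggregate; it can't sit directly in WHERE

Fix: Use a subquery for AVG and a HAVING MIN(...) filter so the condition holds for every row in the group

Corrected query:
SELECT account FROM transactions GROUP BY account HAVING MIN(amount) > (SELECT AVG(amount) FROM transactions)

Result:
account
-------
ACC-103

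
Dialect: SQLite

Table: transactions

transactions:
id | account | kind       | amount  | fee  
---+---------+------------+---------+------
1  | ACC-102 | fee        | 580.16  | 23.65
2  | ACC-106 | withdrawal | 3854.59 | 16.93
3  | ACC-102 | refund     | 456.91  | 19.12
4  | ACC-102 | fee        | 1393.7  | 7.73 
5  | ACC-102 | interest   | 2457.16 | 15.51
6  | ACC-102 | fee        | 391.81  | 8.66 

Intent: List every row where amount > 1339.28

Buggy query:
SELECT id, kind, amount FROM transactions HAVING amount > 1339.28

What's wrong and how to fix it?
Bug: This is a non-aggregate query (no GROUP BY, no aggregates), so in SQLite the HAVING clause is invalid here; a row-level condition belongs in WHERE

Fix: Replace HAVING with WHERE since the condition applies to individual rows

Corrected query:
SELECT id, kind, amount FROM transactions WHERE amount > 1339.28

Result:
id | kind       | amount 
---+------------+--------
2  | withdrawal | 3854.59
4  | fee        | 1393.7 
5  | interest   | 2457.16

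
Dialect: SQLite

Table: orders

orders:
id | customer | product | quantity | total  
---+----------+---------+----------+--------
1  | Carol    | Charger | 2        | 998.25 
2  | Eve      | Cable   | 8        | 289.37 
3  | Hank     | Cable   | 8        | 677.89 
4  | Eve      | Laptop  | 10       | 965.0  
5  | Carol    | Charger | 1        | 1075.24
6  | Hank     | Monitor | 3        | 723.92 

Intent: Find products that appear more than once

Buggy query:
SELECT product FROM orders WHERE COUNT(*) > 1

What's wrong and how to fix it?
Bug: COUNT(*) is an aggregate and cannot be used in WHERE

Fix: Group first, then use HAVING for the count condition

Corrected query:
SELECT product FROM orders GROUP BY product HAVING COUNT(*) > 1

Result:
product
-------
Cable  
Charger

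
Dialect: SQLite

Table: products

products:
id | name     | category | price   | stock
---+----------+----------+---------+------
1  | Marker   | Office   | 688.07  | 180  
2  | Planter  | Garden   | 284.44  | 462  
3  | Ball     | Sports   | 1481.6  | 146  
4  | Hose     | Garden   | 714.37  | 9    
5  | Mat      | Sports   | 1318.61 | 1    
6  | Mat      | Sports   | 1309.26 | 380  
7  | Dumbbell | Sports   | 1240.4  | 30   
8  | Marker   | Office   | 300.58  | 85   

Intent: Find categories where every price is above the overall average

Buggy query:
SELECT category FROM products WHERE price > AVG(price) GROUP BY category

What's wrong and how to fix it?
Bug: AVG() is an aggregate; it can't sit directly in WHERE

Fix: Use a subquery for AVG and a HAVING MIN(...) filter so the condition holds for every row in the group

Corrected query:
SELECT category FROM products GROUP BY category HAVING MIN(price) > (SELECT AVG(price) FROM products)

Result:
category
--------
Sports  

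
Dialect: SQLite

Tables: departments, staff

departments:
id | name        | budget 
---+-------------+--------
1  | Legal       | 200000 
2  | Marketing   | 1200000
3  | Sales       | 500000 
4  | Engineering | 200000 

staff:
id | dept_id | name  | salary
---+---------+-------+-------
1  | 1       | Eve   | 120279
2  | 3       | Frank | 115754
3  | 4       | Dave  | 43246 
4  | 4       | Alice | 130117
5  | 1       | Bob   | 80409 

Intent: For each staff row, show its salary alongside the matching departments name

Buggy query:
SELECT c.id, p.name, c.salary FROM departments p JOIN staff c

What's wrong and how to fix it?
Bug: Missing join condition: each staff row is matched to all departments rows instead of just its own

Fix: Specify the join condition linking the foreign key to the parent id

Corrected query:
SELECT c.id, p.name, c.salary FROM departments p JOIN staff c ON c.dept_id = p.id

Result:
id | name        | salary
---+-------------+-------
1  | Legal       | 120279
2  | Sales       | 115754
3  | Engineering | 43246 
4  | Engineering | 130117
5  | Legal       | 80409 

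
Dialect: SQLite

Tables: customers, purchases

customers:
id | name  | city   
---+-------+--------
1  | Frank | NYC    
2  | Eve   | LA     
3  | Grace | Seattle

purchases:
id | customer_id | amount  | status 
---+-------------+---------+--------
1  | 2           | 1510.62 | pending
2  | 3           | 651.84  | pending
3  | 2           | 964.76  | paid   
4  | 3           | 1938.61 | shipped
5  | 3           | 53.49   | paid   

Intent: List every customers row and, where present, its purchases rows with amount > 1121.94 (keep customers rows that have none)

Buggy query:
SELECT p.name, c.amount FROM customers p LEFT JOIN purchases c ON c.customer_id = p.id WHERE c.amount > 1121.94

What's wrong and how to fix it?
Bug: Filtering c.amount in WHERE discards the NULL rows produced by LEFT JOIN, turning it into an inner join

Fix: Move the right-table condition into the ON clause so unmatched parents are kept

Corrected query:
SELECT p.name, c.amount FROM customers p LEFT JOIN purchases c ON c.customer_id = p.id AND c.amount > 1121.94

Result:
name  | amount 
------+--------
Frank | NULL   
Eve   | 1510.62
Grace | 1938.61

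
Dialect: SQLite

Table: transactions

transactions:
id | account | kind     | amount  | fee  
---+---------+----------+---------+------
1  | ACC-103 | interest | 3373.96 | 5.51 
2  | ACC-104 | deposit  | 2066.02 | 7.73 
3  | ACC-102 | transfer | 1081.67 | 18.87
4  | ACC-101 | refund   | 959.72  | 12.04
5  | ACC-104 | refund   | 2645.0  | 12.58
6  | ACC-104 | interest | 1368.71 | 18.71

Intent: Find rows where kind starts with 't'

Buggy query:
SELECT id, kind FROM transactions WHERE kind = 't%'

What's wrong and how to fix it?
Bug: Wildcards only work with LIKE; '=' treats '%' as a literal character

Fix: Use LIKE for wildcard pattern matching

Corrected query:
SELECT id, kind FROM transactions WHERE kind LIKE 't%'

Result:
id | kind    
---+---------
3  | transfer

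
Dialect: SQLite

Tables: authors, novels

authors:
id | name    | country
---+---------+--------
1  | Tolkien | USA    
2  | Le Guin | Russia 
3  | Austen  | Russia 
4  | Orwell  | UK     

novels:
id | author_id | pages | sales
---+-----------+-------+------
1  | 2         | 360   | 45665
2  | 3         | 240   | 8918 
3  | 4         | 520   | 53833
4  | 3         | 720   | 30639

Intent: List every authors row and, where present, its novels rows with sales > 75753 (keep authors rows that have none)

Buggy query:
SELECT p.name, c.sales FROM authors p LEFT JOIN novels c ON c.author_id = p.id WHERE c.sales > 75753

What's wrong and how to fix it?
Bug: Filtering c.sales in WHERE discards the NULL rows produced by LEFT JOIN, turning it into an inner join

Fix: Put 'c.sales > 75753' in the JOIN's ON clause instead of WHERE

Corrected query:
SELECT p.name, c.sales FROM authors p LEFT JOIN novels c ON c.author_id = p.id AND c.sales > 75753

Result:
name    | sales
--------+------
Tolkien | NULL 
Le Guin | NULL 
Austen  | NULL 
Orwell  | NULL 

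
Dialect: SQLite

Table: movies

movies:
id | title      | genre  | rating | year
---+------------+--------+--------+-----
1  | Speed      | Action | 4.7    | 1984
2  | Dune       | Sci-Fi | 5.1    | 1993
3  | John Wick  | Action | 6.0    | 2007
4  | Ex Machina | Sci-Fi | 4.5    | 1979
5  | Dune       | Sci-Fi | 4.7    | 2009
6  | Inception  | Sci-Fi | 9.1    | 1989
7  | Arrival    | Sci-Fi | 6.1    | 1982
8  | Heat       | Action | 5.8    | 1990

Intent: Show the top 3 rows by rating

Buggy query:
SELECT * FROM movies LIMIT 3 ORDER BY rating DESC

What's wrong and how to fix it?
Bug: LIMIT must come after ORDER BY

Fix: Sort with ORDER BY, then apply LIMIT

Corrected query:
SELECT * FROM movies ORDER BY rating DESC LIMIT 3

Result:
id | title     | genre  | rating | year
---+-----------+--------+--------+-----
6  | Inception | Sci-Fi | 9.1    | 1989
7  | Arrival   | Sci-Fi | 6.1    | 1982
3  | John Wick | Action | 6      | 2007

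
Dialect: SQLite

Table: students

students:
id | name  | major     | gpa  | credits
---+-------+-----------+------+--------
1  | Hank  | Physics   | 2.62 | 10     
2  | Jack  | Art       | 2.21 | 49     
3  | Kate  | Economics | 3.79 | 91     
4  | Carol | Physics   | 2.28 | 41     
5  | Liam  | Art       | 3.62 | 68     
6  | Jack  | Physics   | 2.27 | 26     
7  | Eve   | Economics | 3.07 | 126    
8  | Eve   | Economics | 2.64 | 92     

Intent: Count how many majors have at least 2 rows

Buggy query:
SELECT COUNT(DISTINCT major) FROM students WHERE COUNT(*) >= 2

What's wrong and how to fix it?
Bug: COUNT(*) cannot appear in WHERE; the per-group count doesn't exist yet

Fix: Use a subquery that GROUPs and filters with HAVING, then count its rows

Corrected query:
SELECT COUNT(*) FROM (SELECT major FROM students GROUP BY major HAVING COUNT(*) >= 2)

Result:
COUNT(*)
--------
3       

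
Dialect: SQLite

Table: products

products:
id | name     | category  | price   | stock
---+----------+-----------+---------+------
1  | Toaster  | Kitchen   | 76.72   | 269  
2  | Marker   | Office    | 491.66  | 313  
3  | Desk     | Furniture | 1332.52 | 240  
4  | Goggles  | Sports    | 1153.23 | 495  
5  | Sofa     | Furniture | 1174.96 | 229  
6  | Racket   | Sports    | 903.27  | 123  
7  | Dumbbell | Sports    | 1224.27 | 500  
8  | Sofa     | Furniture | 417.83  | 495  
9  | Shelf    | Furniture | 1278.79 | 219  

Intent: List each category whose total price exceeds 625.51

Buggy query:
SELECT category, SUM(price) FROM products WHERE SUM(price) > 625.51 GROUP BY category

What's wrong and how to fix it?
Bug: SUM(price) is an aggregate, but WHERE filters rows before aggregation

Fix: Use HAVING (which filters groups after aggregation) instead of WHERE

Corrected query:
SELECT category, SUM(price) FROM products GROUP BY category HAVING SUM(price) > 625.51

Result:
category  | SUM(price)
----------+-----------
Furniture | 4204.1    
Sports    | 3280.77   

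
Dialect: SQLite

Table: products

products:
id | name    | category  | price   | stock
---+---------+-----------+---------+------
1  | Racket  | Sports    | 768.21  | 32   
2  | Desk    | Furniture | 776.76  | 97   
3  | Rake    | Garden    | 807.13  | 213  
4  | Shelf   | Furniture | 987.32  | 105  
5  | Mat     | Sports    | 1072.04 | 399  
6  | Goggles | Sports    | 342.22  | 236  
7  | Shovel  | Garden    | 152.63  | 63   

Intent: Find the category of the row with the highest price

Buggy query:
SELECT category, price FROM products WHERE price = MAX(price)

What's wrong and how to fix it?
Bug: WHERE is evaluated per row; an aggregate over the whole table isn't defined there

Fix: Use a subquery: WHERE price = (SELECT MAX(price) FROM products)

Corrected query:
SELECT category, price FROM products WHERE price = (SELECT MAX(price) FROM products)

Result:
category | price  
---------+--------
Sports   | 1072.04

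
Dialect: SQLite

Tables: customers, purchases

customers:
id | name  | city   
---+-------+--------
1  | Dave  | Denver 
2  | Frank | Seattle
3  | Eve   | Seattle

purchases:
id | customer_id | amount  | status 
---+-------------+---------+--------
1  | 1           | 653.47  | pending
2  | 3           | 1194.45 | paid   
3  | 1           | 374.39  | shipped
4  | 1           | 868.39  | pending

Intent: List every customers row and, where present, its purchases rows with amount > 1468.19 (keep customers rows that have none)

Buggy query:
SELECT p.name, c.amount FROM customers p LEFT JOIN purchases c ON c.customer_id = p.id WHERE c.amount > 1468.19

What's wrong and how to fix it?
Bug: Filtering c.amount in WHERE discards the NULL rows produced by LEFT JOIN, turning it into an inner join

Fix: Move the right-table condition into the ON clause so unmatched parents are kept

Corrected query:
SELECT p.name, c.amount FROM customers p LEFT JOIN purchases c ON c.customer_id = p.id AND c.amount > 1468.19

Result:
name  | amount
------+-------
Dave  | NULL  
Frank | NULL  
Eve   | NULL  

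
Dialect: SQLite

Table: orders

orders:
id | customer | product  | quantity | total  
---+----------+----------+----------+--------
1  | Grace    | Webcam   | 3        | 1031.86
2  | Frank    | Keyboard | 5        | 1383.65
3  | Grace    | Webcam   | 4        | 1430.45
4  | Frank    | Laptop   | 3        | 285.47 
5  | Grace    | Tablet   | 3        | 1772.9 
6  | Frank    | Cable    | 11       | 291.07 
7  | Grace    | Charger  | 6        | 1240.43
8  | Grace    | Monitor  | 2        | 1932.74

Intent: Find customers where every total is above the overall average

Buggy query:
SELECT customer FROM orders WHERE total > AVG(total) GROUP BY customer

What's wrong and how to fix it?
Bug: WHERE evaluates per row before aggregation, so AVG() is unavailable

Fix: Use a subquery for AVG and a HAVING MIN(...) filter so the condition holds for every row in the group

Corrected query:
SELECT customer FROM orders GROUP BY customer HAVING MIN(total) > (SELECT AVG(total) FROM orders)

Result:
(no rows)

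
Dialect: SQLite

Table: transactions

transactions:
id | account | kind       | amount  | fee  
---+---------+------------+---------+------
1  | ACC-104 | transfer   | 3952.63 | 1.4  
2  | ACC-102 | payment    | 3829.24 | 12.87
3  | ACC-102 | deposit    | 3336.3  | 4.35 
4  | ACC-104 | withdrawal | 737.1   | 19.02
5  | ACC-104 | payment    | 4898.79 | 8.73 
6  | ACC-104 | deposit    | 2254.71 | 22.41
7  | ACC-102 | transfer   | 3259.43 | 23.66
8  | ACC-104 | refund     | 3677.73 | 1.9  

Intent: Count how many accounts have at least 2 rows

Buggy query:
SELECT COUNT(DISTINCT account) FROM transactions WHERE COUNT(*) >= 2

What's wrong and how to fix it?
Bug: COUNT(*) cannot appear in WHERE; the per-group count doesn't exist yet

Fix: Group first with HAVING COUNT(*) >= 2, then COUNT the resulting groups

Corrected query:
SELECT COUNT(*) FROM (SELECT account FROM transactions GROUP BY account HAVING COUNT(*) >= 2)

Result:
COUNT(*)
--------
2       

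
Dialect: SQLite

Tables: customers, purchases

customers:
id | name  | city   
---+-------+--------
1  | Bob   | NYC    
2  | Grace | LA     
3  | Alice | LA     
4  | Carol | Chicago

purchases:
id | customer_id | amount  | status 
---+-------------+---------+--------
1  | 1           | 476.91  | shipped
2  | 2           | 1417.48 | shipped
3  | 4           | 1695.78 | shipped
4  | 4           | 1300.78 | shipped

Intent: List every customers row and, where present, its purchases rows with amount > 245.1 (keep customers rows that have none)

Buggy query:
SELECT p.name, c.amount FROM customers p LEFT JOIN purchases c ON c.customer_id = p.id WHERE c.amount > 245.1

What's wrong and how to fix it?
Bug: A WHERE condition on the right-hand table after LEFT JOIN drops unmatched parents

Fix: Move the right-table condition into the ON clause so unmatched parents are kept

Corrected query:
SELECT p.name, c.amount FROM customers p LEFT JOIN purchases c ON c.customer_id = p.id AND c.amount > 245.1

Result:
name  | amount 
------+--------
Bob   | 476.91 
Grace | 1417.48
Alice | NULL   
Carol | 1300.78
Carol | 1695.78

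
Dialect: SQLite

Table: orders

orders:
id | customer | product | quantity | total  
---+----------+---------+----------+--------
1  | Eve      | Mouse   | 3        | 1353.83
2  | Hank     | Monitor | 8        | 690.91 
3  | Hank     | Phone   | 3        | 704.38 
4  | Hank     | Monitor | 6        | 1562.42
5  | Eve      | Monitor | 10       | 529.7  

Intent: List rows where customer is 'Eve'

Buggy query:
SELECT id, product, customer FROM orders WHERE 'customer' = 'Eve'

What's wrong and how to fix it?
Bug: 'customer' in single quotes is a string literal, not the column; the comparison is literal-vs-literal and never true

Fix: Reference the column as customer without single quotes

Corrected query:
SELECT id, product, customer FROM orders WHERE customer = 'Eve'

Result:
id | product | customer
---+---------+---------
1  | Mouse   | Eve     
5  | Monitor | Eve     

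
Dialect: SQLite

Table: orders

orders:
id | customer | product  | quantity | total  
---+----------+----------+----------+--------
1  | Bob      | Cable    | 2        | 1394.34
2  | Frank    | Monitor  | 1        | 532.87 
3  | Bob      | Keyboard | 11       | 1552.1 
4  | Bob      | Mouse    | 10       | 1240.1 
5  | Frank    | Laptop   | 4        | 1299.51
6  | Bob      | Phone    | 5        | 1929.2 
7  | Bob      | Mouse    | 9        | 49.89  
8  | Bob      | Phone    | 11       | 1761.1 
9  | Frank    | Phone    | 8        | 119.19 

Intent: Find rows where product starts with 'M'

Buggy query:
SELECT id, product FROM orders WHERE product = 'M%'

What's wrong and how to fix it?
Bug: Wildcards only work with LIKE; '=' treats '%' as a literal character

Fix: Use LIKE for wildcard pattern matching

Corrected query:
SELECT id, product FROM orders WHERE product LIKE 'M%'

Result:
id | product
---+--------
2  | Monitor
4  | Mouse  
7  | Mouse  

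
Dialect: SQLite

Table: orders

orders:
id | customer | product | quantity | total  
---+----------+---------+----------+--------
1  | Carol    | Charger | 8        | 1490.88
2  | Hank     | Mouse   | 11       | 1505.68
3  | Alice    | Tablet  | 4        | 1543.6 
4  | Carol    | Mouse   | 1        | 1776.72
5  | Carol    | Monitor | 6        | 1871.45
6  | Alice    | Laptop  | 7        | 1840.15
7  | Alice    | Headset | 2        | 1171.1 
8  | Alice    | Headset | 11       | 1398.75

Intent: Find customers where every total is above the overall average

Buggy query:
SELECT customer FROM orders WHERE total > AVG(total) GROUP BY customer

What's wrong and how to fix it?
Bug: WHERE evaluates per row before aggregation, so AVG() is unavailable

Fix: Compute the overall average in a scalar subquery and compare each group's MIN against it in HAVING

Corrected query:
SELECT customer FROM orders GROUP BY customer HAVING MIN(total) > (SELECT AVG(total) FROM orders)

Result:
(no rows)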